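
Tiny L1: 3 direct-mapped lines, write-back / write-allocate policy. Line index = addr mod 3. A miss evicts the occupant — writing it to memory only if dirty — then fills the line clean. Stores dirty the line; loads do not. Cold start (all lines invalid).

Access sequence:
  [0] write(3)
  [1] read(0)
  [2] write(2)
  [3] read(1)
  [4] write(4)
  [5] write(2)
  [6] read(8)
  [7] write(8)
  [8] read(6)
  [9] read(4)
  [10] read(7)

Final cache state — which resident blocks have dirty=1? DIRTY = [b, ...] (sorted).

DIRTY = [8]

0: W B3 -> L0 miss  d=D]
1: R B0 -> L0 miss wb->B3  d=-]
2: W B2 -> L2 miss  d=D]
3: R B1 -> L1 miss  d=-]
4: W B4 -> L1 miss  d=D]
5: W B2 -> L2 hit  d=D]
6: R B8 -> L2 miss wb->B2  d=-]
7: W B8 -> L2 hit  d=D]
8: R B6 -> L0 miss  d=-]
9: R B4 -> L1 hit  d=D]
10: R B7 -> L1 miss wb->B4  d=-]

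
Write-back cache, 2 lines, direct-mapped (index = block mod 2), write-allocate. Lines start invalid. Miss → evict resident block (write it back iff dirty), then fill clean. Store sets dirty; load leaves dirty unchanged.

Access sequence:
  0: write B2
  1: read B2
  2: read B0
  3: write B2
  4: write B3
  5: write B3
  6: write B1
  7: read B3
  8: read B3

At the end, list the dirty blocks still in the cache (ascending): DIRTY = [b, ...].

DIRTY = [2]

0: W B2 -> L0 miss  d=D]
1: R B2 -> L0 hit  d=D]
2: R B0 -> L0 miss wb->B2  d=-]
3: W B2 -> L0 miss  d=D]
4: W B3 -> L1 miss  d=D]
5: W B3 -> L1 hit  d=D]
6: W B1 -> L1 miss wb->B3  d=D]
7: R B3 -> L1 miss wb->B1  d=-]
8: R B3 -> L1 hit  d=-]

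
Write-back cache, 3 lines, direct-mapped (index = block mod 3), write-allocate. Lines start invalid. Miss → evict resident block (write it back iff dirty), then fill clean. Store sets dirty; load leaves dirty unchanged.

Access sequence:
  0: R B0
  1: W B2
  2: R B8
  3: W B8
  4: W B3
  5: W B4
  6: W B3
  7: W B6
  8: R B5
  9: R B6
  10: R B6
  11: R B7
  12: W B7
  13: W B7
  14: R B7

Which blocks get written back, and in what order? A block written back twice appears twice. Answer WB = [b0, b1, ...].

0: R B0 -> L0 miss  d=-]
1: W B2 -> L2 miss  d=D]
2: R B8 -> L2 miss wb->B2  d=-]
3: W B8 -> L2 hit  d=D]
4: W B3 -> L0 miss  d=D]
5: W B4 -> L1 miss  d=D]
6: W B3 -> L0 hit  d=D]
7: W B6 -> L0 miss wb->B3  d=D]
8: R B5 -> L2 miss wb->B8  d=-]
9: R B6 -> L0 hit  d=D]
10: R B6 -> L0 hit  d=D]
11: R B7 -> L1 miss wb->B4  d=-]
12: W B7 -> L1 hit  d=D]
13: W B7 -> L1 hit  d=D]
14: R B7 -> L1 hit  d=D]

WB = [2, 3, 8, 4]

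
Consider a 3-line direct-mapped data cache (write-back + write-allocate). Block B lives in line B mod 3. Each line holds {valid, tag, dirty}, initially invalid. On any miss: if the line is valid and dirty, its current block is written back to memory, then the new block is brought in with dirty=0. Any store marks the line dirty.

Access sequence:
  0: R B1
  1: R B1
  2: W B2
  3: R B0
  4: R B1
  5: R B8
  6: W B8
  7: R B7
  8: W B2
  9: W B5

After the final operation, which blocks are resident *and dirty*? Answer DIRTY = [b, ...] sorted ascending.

DIRTY = [5]

  0 | R B1 → L1 miss [-]
  1 | R B1 → L1 hit [-]
  2 | W B2 → L2 miss [D]
  3 | R B0 → L0 miss [-]
  4 | R B1 → L1 hit [-]
  5 | R B8 → L2 miss wb→B2 [-]
  6 | W B8 → L2 hit [D]
  7 | R B7 → L1 miss [-]
  8 | W B2 → L2 miss wb→B8 [D]
  9 | W B5 → L2 miss wb→B2 [D]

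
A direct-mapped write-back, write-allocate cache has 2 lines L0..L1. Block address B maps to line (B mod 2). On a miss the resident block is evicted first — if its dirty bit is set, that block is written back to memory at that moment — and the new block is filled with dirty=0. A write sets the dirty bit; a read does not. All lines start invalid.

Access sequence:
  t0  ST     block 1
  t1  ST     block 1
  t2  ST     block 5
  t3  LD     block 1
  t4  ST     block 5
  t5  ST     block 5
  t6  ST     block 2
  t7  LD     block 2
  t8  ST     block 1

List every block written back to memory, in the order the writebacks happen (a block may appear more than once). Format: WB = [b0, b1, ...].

0: W B1 -> L1 miss  d=D]
1: W B1 -> L1 hit  d=D]
2: W B5 -> L1 miss wb->B1  d=D]
3: R B1 -> L1 miss wb->B5  d=-]
4: W B5 -> L1 miss  d=D]
5: W B5 -> L1 hit  d=D]
6: W B2 -> L0 miss  d=D]
7: R B2 -> L0 hit  d=D]
8: W B1 -> L1 miss wb->B5  d=D]

WB = [1, 5, 5]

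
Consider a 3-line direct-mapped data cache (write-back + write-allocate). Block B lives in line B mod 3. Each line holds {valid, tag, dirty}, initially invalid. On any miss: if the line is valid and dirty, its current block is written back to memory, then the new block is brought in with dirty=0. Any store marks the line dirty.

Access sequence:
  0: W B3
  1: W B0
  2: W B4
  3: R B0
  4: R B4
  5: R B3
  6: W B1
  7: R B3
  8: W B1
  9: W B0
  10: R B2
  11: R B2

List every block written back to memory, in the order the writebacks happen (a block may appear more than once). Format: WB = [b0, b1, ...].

WB = [3, 0, 4]

0: W B3 -> L0 miss  d=D]
1: W B0 -> L0 miss wb->B3  d=D]
2: W B4 -> L1 miss  d=D]
3: R B0 -> L0 hit  d=D]
4: R B4 -> L1 hit  d=D]
5: R B3 -> L0 miss wb->B0  d=-]
6: W B1 -> L1 miss wb->B4  d=D]
7: R B3 -> L0 hit  d=-]
8: W B1 -> L1 hit  d=D]
9: W B0 -> L0 miss  d=D]
10: R B2 -> L2 miss  d=-]
11: R B2 -> L2 hit  d=-]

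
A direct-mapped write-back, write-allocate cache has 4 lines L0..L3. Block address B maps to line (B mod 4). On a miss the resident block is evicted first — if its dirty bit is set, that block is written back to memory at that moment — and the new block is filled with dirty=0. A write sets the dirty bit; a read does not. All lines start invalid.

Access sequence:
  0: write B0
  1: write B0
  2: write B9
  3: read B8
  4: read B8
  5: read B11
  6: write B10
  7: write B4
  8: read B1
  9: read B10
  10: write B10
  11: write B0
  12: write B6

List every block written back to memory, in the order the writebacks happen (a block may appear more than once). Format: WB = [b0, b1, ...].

  0 | W B0 → L0 miss [D]
  1 | W B0 → L0 hit [D]
  2 | W B9 → L1 miss [D]
  3 | R B8 → L0 miss wb→B0 [-]
  4 | R B8 → L0 hit [-]
  5 | R B11 → L3 miss [-]
  6 | W B10 → L2 miss [D]
  7 | W B4 → L0 miss [D]
  8 | R B1 → L1 miss wb→B9 [-]
  9 | R B10 → L2 hit [D]
  10 | W B10 → L2 hit [D]
  11 | W B0 → L0 miss wb→B4 [D]
  12 | W B6 → L2 miss wb→B10 [D]

WB = [0, 9, 4, 10]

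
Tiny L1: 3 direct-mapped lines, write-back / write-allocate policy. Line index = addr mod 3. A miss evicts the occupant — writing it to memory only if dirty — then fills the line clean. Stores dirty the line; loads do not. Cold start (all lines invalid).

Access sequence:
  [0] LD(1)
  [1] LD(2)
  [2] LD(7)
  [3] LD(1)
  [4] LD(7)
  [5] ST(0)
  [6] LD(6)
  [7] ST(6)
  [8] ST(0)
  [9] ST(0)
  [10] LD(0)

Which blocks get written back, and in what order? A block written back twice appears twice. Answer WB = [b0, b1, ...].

0: R B1 → L1 miss [-]
1: R B2 → L2 miss [-]
2: R B7 → L1 miss [-]
3: R B1 → L1 miss [-]
4: R B7 → L1 miss [-]
5: W B0 → L0 miss [D]
6: R B6 → L0 miss wb→B0 [-]
7: W B6 → L0 hit [D]
8: W B0 → L0 miss wb→B6 [D]
9: W B0 → L0 hit [D]
10: R B0 → L0 hit [D]

WB = [0, 6]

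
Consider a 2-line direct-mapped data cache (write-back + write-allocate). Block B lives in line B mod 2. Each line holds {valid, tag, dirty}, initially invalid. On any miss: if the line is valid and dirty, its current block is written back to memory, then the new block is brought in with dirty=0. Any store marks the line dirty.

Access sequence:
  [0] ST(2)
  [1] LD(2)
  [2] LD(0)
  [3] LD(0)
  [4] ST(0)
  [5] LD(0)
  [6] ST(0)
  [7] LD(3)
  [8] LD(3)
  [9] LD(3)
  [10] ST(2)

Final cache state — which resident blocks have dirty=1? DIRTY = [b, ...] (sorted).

DIRTY = [2]

  0 | W B2 → L0 miss [D]
  1 | R B2 → L0 hit [D]
  2 | R B0 → L0 miss wb→B2 [-]
  3 | R B0 → L0 hit [-]
  4 | W B0 → L0 hit [D]
  5 | R B0 → L0 hit [D]
  6 | W B0 → L0 hit [D]
  7 | R B3 → L1 miss [-]
  8 | R B3 → L1 hit [-]
  9 | R B3 → L1 hit [-]
  10 | W B2 → L0 miss wb→B0 [D]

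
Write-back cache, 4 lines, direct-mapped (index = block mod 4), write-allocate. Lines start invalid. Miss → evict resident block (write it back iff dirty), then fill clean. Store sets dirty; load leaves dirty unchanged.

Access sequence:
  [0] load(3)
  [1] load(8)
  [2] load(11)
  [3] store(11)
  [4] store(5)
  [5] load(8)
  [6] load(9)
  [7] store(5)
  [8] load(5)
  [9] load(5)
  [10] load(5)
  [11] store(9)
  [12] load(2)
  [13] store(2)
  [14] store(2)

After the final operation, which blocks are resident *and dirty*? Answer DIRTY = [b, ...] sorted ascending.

0: R B3 → L3 miss [-]
1: R B8 → L0 miss [-]
2: R B11 → L3 miss [-]
3: W B11 → L3 hit [D]
4: W B5 → L1 miss [D]
5: R B8 → L0 hit [-]
6: R B9 → L1 miss wb→B5 [-]
7: W B5 → L1 miss [D]
8: R B5 → L1 hit [D]
9: R B5 → L1 hit [D]
10: R B5 → L1 hit [D]
11: W B9 → L1 miss wb→B5 [D]
12: R B2 → L2 miss [-]
13: W B2 → L2 hit [D]
14: W B2 → L2 hit [D]

DIRTY = [2, 9, 11]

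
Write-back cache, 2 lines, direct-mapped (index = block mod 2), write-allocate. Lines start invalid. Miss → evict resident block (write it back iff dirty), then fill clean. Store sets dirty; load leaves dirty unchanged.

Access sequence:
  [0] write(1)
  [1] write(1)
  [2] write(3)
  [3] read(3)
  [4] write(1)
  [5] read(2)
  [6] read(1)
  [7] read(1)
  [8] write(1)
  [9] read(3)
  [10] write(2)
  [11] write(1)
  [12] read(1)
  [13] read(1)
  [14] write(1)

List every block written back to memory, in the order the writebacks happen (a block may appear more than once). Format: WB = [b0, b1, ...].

WB = [1, 3, 1]

0: W B1 → L1 miss [D]
1: W B1 → L1 hit [D]
2: W B3 → L1 miss wb→B1 [D]
3: R B3 → L1 hit [D]
4: W B1 → L1 miss wb→B3 [D]
5: R B2 → L0 miss [-]
6: R B1 → L1 hit [D]
7: R B1 → L1 hit [D]
8: W B1 → L1 hit [D]
9: R B3 → L1 miss wb→B1 [-]
10: W B2 → L0 hit [D]
11: W B1 → L1 miss [D]
12: R B1 → L1 hit [D]
13: R B1 → L1 hit [D]
14: W B1 → L1 hit [D]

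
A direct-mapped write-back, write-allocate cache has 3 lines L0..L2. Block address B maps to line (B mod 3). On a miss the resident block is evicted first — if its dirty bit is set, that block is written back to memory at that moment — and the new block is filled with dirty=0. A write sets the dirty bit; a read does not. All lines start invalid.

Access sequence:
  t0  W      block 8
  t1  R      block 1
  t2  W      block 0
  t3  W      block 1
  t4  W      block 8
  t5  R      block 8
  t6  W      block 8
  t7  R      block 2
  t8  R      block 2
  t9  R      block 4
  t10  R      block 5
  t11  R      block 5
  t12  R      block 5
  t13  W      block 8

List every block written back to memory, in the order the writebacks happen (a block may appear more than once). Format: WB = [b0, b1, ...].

WB = [8, 1]

0: W B8 → L2 miss [D]
1: R B1 → L1 miss [-]
2: W B0 → L0 miss [D]
3: W B1 → L1 hit [D]
4: W B8 → L2 hit [D]
5: R B8 → L2 hit [D]
6: W B8 → L2 hit [D]
7: R B2 → L2 miss wb→B8 [-]
8: R B2 → L2 hit [-]
9: R B4 → L1 miss wb→B1 [-]
10: R B5 → L2 miss [-]
11: R B5 → L2 hit [-]
12: R B5 → L2 hit [-]
13: W B8 → L2 miss [D]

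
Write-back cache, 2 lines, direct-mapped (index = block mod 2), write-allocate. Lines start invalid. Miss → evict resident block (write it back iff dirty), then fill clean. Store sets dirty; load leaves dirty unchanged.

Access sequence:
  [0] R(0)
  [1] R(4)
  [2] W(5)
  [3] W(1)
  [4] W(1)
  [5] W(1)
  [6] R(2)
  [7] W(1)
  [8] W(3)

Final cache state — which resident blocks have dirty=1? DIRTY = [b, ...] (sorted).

  0 | R B0 → L0 miss [-]
  1 | R B4 → L0 miss [-]
  2 | W B5 → L1 miss [D]
  3 | W B1 → L1 miss wb→B5 [D]
  4 | W B1 → L1 hit [D]
  5 | W B1 → L1 hit [D]
  6 | R B2 → L0 miss [-]
  7 | W B1 → L1 hit [D]
  8 | W B3 → L1 miss wb→B1 [D]

DIRTY = [3]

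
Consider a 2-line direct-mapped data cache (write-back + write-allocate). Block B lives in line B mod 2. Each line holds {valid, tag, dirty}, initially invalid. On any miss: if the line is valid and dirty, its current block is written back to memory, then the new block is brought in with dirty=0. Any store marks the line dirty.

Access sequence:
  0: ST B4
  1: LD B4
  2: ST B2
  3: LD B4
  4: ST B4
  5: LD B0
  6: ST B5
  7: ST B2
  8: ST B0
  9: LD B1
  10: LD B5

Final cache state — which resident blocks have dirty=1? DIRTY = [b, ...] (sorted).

DIRTY = [0]

  0 | W B4 → L0 miss [D]
  1 | R B4 → L0 hit [D]
  2 | W B2 → L0 miss wb→B4 [D]
  3 | R B4 → L0 miss wb→B2 [-]
  4 | W B4 → L0 hit [D]
  5 | R B0 → L0 miss wb→B4 [-]
  6 | W B5 → L1 miss [D]
  7 | W B2 → L0 miss [D]
  8 | W B0 → L0 miss wb→B2 [D]
  9 | R B1 → L1 miss wb→B5 [-]
  10 | R B5 → L1 miss [-]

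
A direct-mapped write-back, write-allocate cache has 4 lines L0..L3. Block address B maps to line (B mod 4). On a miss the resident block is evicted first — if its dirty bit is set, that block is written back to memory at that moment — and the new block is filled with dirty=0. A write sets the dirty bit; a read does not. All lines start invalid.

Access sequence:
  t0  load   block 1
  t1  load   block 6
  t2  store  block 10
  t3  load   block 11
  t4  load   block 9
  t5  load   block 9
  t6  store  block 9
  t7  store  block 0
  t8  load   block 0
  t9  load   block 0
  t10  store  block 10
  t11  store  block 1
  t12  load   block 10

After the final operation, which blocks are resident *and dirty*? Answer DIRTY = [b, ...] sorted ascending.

DIRTY = [0, 1, 10]

0: R B1 → L1 miss [-]
1: R B6 → L2 miss [-]
2: W B10 → L2 miss [D]
3: R B11 → L3 miss [-]
4: R B9 → L1 miss [-]
5: R B9 → L1 hit [-]
6: W B9 → L1 hit [D]
7: W B0 → L0 miss [D]
8: R B0 → L0 hit [D]
9: R B0 → L0 hit [D]
10: W B10 → L2 hit [D]
11: W B1 → L1 miss wb→B9 [D]
12: R B10 → L2 hit [D]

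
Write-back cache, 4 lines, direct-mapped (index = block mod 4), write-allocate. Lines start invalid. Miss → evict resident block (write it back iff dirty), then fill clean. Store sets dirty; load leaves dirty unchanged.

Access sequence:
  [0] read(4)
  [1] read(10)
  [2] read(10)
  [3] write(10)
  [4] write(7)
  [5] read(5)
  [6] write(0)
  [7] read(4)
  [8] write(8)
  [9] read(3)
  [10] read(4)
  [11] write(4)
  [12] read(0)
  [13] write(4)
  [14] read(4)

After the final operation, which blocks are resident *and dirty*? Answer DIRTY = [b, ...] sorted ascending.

0: R B4 → L0 miss [-]
1: R B10 → L2 miss [-]
2: R B10 → L2 hit [-]
3: W B10 → L2 hit [D]
4: W B7 → L3 miss [D]
5: R B5 → L1 miss [-]
6: W B0 → L0 miss [D]
7: R B4 → L0 miss wb→B0 [-]
8: W B8 → L0 miss [D]
9: R B3 → L3 miss wb→B7 [-]
10: R B4 → L0 miss wb→B8 [-]
11: W B4 → L0 hit [D]
12: R B0 → L0 miss wb→B4 [-]
13: W B4 → L0 miss [D]
14: R B4 → L0 hit [D]

DIRTY = [4, 10]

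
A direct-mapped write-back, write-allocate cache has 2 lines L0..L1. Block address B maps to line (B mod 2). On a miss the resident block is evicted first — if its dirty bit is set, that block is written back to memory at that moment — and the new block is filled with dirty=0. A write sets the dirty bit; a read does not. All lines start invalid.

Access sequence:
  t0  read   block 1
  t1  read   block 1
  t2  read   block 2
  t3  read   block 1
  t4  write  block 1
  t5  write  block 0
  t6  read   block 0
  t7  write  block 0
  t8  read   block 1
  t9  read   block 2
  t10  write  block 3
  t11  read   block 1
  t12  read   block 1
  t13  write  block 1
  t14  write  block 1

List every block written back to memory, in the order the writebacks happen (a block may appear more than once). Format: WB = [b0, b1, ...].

0: R B1 → L1 miss [-]
1: R B1 → L1 hit [-]
2: R B2 → L0 miss [-]
3: R B1 → L1 hit [-]
4: W B1 → L1 hit [D]
5: W B0 → L0 miss [D]
6: R B0 → L0 hit [D]
7: W B0 → L0 hit [D]
8: R B1 → L1 hit [D]
9: R B2 → L0 miss wb→B0 [-]
10: W B3 → L1 miss wb→B1 [D]
11: R B1 → L1 miss wb→B3 [-]
12: R B1 → L1 hit [-]
13: W B1 → L1 hit [D]
14: W B1 → L1 hit [D]

WB = [0, 1, 3]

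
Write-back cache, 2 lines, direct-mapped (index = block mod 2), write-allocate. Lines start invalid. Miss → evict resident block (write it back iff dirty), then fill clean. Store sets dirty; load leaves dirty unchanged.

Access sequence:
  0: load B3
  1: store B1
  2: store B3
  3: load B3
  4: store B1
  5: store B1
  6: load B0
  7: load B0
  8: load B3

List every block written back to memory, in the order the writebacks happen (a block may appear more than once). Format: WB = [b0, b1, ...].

WB = [1, 3, 1]

0: R B3 -> L1 miss  d=-]
1: W B1 -> L1 miss  d=D]
2: W B3 -> L1 miss wb->B1  d=D]
3: R B3 -> L1 hit  d=D]
4: W B1 -> L1 miss wb->B3  d=D]
5: W B1 -> L1 hit  d=D]
6: R B0 -> L0 miss  d=-]
7: R B0 -> L0 hit  d=-]
8: R B3 -> L1 miss wb->B1  d=-]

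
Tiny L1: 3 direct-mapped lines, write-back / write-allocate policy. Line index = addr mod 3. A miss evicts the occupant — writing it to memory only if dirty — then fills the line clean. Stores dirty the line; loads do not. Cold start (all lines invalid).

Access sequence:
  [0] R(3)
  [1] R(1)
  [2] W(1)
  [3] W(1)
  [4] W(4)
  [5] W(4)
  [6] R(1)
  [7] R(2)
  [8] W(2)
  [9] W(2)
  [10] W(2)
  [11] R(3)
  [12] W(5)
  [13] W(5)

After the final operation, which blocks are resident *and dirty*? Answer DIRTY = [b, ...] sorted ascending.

  0 | R B3 → L0 miss [-]
  1 | R B1 → L1 miss [-]
  2 | W B1 → L1 hit [D]
  3 | W B1 → L1 hit [D]
  4 | W B4 → L1 miss wb→B1 [D]
  5 | W B4 → L1 hit [D]
  6 | R B1 → L1 miss wb→B4 [-]
  7 | R B2 → L2 miss [-]
  8 | W B2 → L2 hit [D]
  9 | W B2 → L2 hit [D]
  10 | W B2 → L2 hit [D]
  11 | R B3 → L0 hit [-]
  12 | W B5 → L2 miss wb→B2 [D]
  13 | W B5 → L2 hit [D]

DIRTY = [5]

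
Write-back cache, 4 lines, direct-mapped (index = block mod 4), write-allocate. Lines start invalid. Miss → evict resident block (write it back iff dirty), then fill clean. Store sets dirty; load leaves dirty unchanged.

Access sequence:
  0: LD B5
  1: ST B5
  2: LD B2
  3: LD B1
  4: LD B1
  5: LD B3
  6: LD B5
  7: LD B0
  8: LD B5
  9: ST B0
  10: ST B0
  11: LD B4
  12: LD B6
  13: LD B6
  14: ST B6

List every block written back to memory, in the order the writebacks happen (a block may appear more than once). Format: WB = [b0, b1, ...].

  0 | R B5 → L1 miss [-]
  1 | W B5 → L1 hit [D]
  2 | R B2 → L2 miss [-]
  3 | R B1 → L1 miss wb→B5 [-]
  4 | R B1 → L1 hit [-]
  5 | R B3 → L3 miss [-]
  6 | R B5 → L1 miss [-]
  7 | R B0 → L0 miss [-]
  8 | R B5 → L1 hit [-]
  9 | W B0 → L0 hit [D]
  10 | W B0 → L0 hit [D]
  11 | R B4 → L0 miss wb→B0 [-]
  12 | R B6 → L2 miss [-]
  13 | R B6 → L2 hit [-]
  14 | W B6 → L2 hit [D]

WB = [5, 0]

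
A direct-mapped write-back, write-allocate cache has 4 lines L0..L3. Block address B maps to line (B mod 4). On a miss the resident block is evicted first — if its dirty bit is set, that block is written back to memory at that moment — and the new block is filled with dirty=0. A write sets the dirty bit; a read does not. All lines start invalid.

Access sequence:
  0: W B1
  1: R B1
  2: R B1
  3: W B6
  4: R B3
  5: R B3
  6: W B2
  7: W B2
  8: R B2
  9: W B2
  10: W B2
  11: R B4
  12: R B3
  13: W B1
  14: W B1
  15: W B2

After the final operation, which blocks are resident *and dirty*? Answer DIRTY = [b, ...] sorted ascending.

0: W B1 → L1 miss [D]
1: R B1 → L1 hit [D]
2: R B1 → L1 hit [D]
3: W B6 → L2 miss [D]
4: R B3 → L3 miss [-]
5: R B3 → L3 hit [-]
6: W B2 → L2 miss wb→B6 [D]
7: W B2 → L2 hit [D]
8: R B2 → L2 hit [D]
9: W B2 → L2 hit [D]
10: W B2 → L2 hit [D]
11: R B4 → L0 miss [-]
12: R B3 → L3 hit [-]
13: W B1 → L1 hit [D]
14: W B1 → L1 hit [D]
15: W B2 → L2 hit [D]

DIRTY = [1, 2]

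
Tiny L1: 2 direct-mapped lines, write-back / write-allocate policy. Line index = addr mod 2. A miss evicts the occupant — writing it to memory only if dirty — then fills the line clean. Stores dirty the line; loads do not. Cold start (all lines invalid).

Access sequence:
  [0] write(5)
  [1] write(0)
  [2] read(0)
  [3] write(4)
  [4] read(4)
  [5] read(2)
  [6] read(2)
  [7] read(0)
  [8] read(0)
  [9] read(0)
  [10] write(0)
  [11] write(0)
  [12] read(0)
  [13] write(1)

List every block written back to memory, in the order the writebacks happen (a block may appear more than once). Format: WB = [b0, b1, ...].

0: W B5 → L1 miss [D]
1: W B0 → L0 miss [D]
2: R B0 → L0 hit [D]
3: W B4 → L0 miss wb→B0 [D]
4: R B4 → L0 hit [D]
5: R B2 → L0 miss wb→B4 [-]
6: R B2 → L0 hit [-]
7: R B0 → L0 miss [-]
8: R B0 → L0 hit [-]
9: R B0 → L0 hit [-]
10: W B0 → L0 hit [D]
11: W B0 → L0 hit [D]
12: R B0 → L0 hit [D]
13: W B1 → L1 miss wb→B5 [D]

WB = [0, 4, 5]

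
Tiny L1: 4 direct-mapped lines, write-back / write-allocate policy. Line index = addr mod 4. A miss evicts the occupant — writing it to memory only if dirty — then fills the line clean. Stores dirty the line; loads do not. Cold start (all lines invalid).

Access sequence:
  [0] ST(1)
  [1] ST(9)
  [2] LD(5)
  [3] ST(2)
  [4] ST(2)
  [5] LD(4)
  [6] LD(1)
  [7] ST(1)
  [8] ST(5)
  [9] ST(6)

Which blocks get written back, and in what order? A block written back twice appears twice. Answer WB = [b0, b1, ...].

WB = [1, 9, 1, 2]

0: W B1 → L1 miss [D]
1: W B9 → L1 miss wb→B1 [D]
2: R B5 → L1 miss wb→B9 [-]
3: W B2 → L2 miss [D]
4: W B2 → L2 hit [D]
5: R B4 → L0 miss [-]
6: R B1 → L1 miss [-]
7: W B1 → L1 hit [D]
8: W B5 → L1 miss wb→B1 [D]
9: W B6 → L2 miss wb→B2 [D]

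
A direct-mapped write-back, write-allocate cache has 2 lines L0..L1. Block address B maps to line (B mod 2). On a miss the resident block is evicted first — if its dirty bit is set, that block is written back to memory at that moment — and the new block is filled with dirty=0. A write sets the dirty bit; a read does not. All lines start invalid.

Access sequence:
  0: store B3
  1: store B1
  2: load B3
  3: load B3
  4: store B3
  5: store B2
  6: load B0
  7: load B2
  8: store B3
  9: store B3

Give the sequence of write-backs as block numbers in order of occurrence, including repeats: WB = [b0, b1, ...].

  0 | W B3 → L1 miss [D]
  1 | W B1 → L1 miss wb→B3 [D]
  2 | R B3 → L1 miss wb→B1 [-]
  3 | R B3 → L1 hit [-]
  4 | W B3 → L1 hit [D]
  5 | W B2 → L0 miss [D]
  6 | R B0 → L0 miss wb→B2 [-]
  7 | R B2 → L0 miss [-]
  8 | W B3 → L1 hit [D]
  9 | W B3 → L1 hit [D]

WB = [3, 1, 2]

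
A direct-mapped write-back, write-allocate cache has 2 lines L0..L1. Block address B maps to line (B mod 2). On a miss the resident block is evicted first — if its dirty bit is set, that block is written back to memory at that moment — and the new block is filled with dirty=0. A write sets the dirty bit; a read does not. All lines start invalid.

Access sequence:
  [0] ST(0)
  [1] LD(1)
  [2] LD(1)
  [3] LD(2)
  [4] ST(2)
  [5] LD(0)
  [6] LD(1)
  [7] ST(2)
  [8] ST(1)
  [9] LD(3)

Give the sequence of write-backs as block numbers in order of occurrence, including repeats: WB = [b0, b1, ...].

0: W B0 -> L0 miss  d=D]
1: R B1 -> L1 miss  d=-]
2: R B1 -> L1 hit  d=-]
3: R B2 -> L0 miss wb->B0  d=-]
4: W B2 -> L0 hit  d=D]
5: R B0 -> L0 miss wb->B2  d=-]
6: R B1 -> L1 hit  d=-]
7: W B2 -> L0 miss  d=D]
8: W B1 -> L1 hit  d=D]
9: R B3 -> L1 miss wb->B1  d=-]

WB = [0, 2, 1]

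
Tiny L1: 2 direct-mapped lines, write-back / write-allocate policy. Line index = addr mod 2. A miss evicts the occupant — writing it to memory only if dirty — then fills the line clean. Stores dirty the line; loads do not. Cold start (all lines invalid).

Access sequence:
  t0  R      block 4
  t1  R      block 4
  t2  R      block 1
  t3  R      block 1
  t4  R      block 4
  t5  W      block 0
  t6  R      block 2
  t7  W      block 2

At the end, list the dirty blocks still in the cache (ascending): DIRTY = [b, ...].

DIRTY = [2]

0: R B4 -> L0 miss  d=-]
1: R B4 -> L0 hit  d=-]
2: R B1 -> L1 miss  d=-]
3: R B1 -> L1 hit  d=-]
4: R B4 -> L0 hit  d=-]
5: W B0 -> L0 miss  d=D]
6: R B2 -> L0 miss wb->B0  d=-]
7: W B2 -> L0 hit  d=D]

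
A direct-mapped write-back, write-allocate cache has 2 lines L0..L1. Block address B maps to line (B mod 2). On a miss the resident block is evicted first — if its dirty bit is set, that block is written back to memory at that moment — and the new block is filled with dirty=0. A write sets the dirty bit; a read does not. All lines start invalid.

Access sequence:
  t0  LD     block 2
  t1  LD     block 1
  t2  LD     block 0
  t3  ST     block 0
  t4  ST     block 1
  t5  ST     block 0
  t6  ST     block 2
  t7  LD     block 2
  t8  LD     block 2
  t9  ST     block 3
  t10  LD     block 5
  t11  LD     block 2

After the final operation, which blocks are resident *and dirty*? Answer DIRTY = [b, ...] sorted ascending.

DIRTY = [2]

0: R B2 → L0 miss [-]
1: R B1 → L1 miss [-]
2: R B0 → L0 miss [-]
3: W B0 → L0 hit [D]
4: W B1 → L1 hit [D]
5: W B0 → L0 hit [D]
6: W B2 → L0 miss wb→B0 [D]
7: R B2 → L0 hit [D]
8: R B2 → L0 hit [D]
9: W B3 → L1 miss wb→B1 [D]
10: R B5 → L1 miss wb→B3 [-]
11: R B2 → L0 hit [D]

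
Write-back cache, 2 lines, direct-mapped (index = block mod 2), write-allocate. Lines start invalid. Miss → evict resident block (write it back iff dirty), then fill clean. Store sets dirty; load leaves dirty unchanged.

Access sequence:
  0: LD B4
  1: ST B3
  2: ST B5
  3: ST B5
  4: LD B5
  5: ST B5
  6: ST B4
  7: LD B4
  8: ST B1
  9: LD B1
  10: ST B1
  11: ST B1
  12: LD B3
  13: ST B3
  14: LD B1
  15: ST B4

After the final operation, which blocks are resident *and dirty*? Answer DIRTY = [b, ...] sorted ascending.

0: R B4 -> L0 miss  d=-]
1: W B3 -> L1 miss  d=D]
2: W B5 -> L1 miss wb->B3  d=D]
3: W B5 -> L1 hit  d=D]
4: R B5 -> L1 hit  d=D]
5: W B5 -> L1 hit  d=D]
6: W B4 -> L0 hit  d=D]
7: R B4 -> L0 hit  d=D]
8: W B1 -> L1 miss wb->B5  d=D]
9: R B1 -> L1 hit  d=D]
10: W B1 -> L1 hit  d=D]
11: W B1 -> L1 hit  d=D]
12: R B3 -> L1 miss wb->B1  d=-]
13: W B3 -> L1 hit  d=D]
14: R B1 -> L1 miss wb->B3  d=-]
15: W B4 -> L0 hit  d=D]

DIRTY = [4]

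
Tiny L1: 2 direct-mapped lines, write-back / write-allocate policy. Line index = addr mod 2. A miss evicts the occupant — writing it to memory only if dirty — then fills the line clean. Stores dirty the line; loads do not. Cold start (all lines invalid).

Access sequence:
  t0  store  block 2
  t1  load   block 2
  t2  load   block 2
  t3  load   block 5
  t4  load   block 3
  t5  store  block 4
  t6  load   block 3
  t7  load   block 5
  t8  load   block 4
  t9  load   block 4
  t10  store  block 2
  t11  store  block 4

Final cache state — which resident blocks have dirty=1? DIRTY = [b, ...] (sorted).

0: W B2 → L0 miss [D]
1: R B2 → L0 hit [D]
2: R B2 → L0 hit [D]
3: R B5 → L1 miss [-]
4: R B3 → L1 miss [-]
5: W B4 → L0 miss wb→B2 [D]
6: R B3 → L1 hit [-]
7: R B5 → L1 miss [-]
8: R B4 → L0 hit [D]
9: R B4 → L0 hit [D]
10: W B2 → L0 miss wb→B4 [D]
11: W B4 → L0 miss wb→B2 [D]

DIRTY = [4]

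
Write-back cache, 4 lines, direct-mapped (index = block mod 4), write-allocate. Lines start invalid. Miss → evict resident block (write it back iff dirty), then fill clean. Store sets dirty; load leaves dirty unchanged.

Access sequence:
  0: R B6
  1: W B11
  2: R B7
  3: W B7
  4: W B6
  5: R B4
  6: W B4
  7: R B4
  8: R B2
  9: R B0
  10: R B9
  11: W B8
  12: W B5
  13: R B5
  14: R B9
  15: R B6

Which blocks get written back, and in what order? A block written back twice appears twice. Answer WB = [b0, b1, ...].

WB = [11, 6, 4, 5]

0: R B6 → L2 miss [-]
1: W B11 → L3 miss [D]
2: R B7 → L3 miss wb→B11 [-]
3: W B7 → L3 hit [D]
4: W B6 → L2 hit [D]
5: R B4 → L0 miss [-]
6: W B4 → L0 hit [D]
7: R B4 → L0 hit [D]
8: R B2 → L2 miss wb→B6 [-]
9: R B0 → L0 miss wb→B4 [-]
10: R B9 → L1 miss [-]
11: W B8 → L0 miss [D]
12: W B5 → L1 miss [D]
13: R B5 → L1 hit [D]
14: R B9 → L1 miss wb→B5 [-]
15: R B6 → L2 miss [-]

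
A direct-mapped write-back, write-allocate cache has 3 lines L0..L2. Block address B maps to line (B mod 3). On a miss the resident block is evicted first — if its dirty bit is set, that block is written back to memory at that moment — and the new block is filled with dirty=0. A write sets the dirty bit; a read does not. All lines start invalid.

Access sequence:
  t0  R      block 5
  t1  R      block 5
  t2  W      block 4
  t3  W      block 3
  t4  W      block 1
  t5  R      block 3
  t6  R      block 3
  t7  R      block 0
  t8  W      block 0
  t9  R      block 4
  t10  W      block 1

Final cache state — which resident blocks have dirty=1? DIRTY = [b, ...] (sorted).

0: R B5 -> L2 miss  d=-]
1: R B5 -> L2 hit  d=-]
2: W B4 -> L1 miss  d=D]
3: W B3 -> L0 miss  d=D]
4: W B1 -> L1 miss wb->B4  d=D]
5: R B3 -> L0 hit  d=D]
6: R B3 -> L0 hit  d=D]
7: R B0 -> L0 miss wb->B3  d=-]
8: W B0 -> L0 hit  d=D]
9: R B4 -> L1 miss wb->B1  d=-]
10: W B1 -> L1 miss  d=D]

DIRTY = [0, 1]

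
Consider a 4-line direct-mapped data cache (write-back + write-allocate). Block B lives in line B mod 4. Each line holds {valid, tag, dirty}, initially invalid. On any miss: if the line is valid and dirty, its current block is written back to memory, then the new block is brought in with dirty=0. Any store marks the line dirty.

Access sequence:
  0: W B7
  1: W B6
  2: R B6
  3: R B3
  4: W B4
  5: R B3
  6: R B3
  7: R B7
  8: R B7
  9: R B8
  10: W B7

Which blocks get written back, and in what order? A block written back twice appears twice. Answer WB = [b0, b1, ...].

0: W B7 -> L3 miss  d=D]
1: W B6 -> L2 miss  d=D]
2: R B6 -> L2 hit  d=D]
3: R B3 -> L3 miss wb->B7  d=-]
4: W B4 -> L0 miss  d=D]
5: R B3 -> L3 hit  d=-]
6: R B3 -> L3 hit  d=-]
7: R B7 -> L3 miss  d=-]
8: R B7 -> L3 hit  d=-]
9: R B8 -> L0 miss wb->B4  d=-]
10: W B7 -> L3 hit  d=D]

WB = [7, 4]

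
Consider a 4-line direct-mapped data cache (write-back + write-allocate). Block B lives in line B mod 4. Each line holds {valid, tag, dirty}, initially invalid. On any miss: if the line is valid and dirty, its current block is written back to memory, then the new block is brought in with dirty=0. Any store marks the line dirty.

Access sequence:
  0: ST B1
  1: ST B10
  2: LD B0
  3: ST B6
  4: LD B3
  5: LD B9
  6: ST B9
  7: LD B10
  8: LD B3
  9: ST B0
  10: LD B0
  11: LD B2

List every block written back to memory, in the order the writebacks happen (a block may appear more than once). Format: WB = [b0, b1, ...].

0: W B1 -> L1 miss  d=D]
1: W B10 -> L2 miss  d=D]
2: R B0 -> L0 miss  d=-]
3: W B6 -> L2 miss wb->B10  d=D]
4: R B3 -> L3 miss  d=-]
5: R B9 -> L1 miss wb->B1  d=-]
6: W B9 -> L1 hit  d=D]
7: R B10 -> L2 miss wb->B6  d=-]
8: R B3 -> L3 hit  d=-]
9: W B0 -> L0 hit  d=D]
10: R B0 -> L0 hit  d=D]
11: R B2 -> L2 miss  d=-]

WB = [10, 1, 6]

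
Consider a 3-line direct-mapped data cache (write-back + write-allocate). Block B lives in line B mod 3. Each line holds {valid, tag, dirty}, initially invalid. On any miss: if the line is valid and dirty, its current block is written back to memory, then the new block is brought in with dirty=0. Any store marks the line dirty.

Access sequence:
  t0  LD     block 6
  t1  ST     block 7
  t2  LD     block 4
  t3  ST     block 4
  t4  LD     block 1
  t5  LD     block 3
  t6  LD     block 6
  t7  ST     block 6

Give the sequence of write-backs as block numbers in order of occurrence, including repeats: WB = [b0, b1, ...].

WB = [7, 4]

0: R B6 → L0 miss [-]
1: W B7 → L1 miss [D]
2: R B4 → L1 miss wb→B7 [-]
3: W B4 → L1 hit [D]
4: R B1 → L1 miss wb→B4 [-]
5: R B3 → L0 miss [-]
6: R B6 → L0 miss [-]
7: W B6 → L0 hit [D]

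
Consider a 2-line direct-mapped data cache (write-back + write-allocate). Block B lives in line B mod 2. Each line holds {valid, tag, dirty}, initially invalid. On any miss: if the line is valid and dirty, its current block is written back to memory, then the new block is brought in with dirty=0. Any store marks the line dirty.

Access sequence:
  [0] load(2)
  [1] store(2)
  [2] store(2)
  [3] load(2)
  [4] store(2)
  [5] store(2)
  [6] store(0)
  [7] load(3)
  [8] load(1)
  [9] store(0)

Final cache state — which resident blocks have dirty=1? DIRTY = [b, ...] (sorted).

0: R B2 → L0 miss [-]
1: W B2 → L0 hit [D]
2: W B2 → L0 hit [D]
3: R B2 → L0 hit [D]
4: W B2 → L0 hit [D]
5: W B2 → L0 hit [D]
6: W B0 → L0 miss wb→B2 [D]
7: R B3 → L1 miss [-]
8: R B1 → L1 miss [-]
9: W B0 → L0 hit [D]

DIRTY = [0]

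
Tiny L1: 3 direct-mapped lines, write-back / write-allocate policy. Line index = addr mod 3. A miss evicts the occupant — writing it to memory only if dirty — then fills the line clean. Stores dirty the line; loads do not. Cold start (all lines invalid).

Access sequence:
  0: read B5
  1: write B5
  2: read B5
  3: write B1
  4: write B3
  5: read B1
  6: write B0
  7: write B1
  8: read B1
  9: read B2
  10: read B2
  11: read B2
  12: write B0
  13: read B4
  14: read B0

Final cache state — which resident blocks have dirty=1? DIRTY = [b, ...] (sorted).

0: R B5 -> L2 miss  d=-]
1: W B5 -> L2 hit  d=D]
2: R B5 -> L2 hit  d=D]
3: W B1 -> L1 miss  d=D]
4: W B3 -> L0 miss  d=D]
5: R B1 -> L1 hit  d=D]
6: W B0 -> L0 miss wb->B3  d=D]
7: W B1 -> L1 hit  d=D]
8: R B1 -> L1 hit  d=D]
9: R B2 -> L2 miss wb->B5  d=-]
10: R B2 -> L2 hit  d=-]
11: R B2 -> L2 hit  d=-]
12: W B0 -> L0 hit  d=D]
13: R B4 -> L1 miss wb->B1  d=-]
14: R B0 -> L0 hit  d=D]

DIRTY = [0]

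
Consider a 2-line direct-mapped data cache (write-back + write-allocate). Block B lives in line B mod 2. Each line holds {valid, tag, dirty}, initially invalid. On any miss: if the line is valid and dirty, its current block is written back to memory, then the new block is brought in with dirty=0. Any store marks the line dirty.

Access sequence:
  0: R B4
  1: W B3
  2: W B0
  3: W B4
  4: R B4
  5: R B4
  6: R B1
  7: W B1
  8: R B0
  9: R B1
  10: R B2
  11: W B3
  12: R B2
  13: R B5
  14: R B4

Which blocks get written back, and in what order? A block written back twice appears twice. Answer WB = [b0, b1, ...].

0: R B4 -> L0 miss  d=-]
1: W B3 -> L1 miss  d=D]
2: W B0 -> L0 miss  d=D]
3: W B4 -> L0 miss wb->B0  d=D]
4: R B4 -> L0 hit  d=D]
5: R B4 -> L0 hit  d=D]
6: R B1 -> L1 miss wb->B3  d=-]
7: W B1 -> L1 hit  d=D]
8: R B0 -> L0 miss wb->B4  d=-]
9: R B1 -> L1 hit  d=D]
10: R B2 -> L0 miss  d=-]
11: W B3 -> L1 miss wb->B1  d=D]
12: R B2 -> L0 hit  d=-]
13: R B5 -> L1 miss wb->B3  d=-]
14: R B4 -> L0 miss  d=-]

WB = [0, 3, 4, 1, 3]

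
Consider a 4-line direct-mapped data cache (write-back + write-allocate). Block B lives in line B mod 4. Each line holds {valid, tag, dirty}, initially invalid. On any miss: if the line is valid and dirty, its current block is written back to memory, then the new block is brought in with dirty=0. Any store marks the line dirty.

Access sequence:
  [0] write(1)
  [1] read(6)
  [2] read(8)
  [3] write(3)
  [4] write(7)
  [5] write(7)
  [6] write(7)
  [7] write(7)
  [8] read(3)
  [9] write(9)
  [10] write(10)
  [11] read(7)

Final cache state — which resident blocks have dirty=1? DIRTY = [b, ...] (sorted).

0: W B1 -> L1 miss  d=D]
1: R B6 -> L2 miss  d=-]
2: R B8 -> L0 miss  d=-]
3: W B3 -> L3 miss  d=D]
4: W B7 -> L3 miss wb->B3  d=D]
5: W B7 -> L3 hit  d=D]
6: W B7 -> L3 hit  d=D]
7: W B7 -> L3 hit  d=D]
8: R B3 -> L3 miss wb->B7  d=-]
9: W B9 -> L1 miss wb->B1  d=D]
10: W B10 -> L2 miss  d=D]
11: R B7 -> L3 miss  d=-]

DIRTY = [9, 10]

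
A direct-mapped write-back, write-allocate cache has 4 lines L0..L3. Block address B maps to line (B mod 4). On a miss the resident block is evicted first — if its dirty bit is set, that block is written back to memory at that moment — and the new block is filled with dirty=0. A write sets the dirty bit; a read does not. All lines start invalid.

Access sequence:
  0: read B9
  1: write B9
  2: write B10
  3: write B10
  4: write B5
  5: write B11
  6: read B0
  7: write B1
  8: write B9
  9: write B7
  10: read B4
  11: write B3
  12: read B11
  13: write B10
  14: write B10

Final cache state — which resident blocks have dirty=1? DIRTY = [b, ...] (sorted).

DIRTY = [9, 10]

0: R B9 → L1 miss [-]
1: W B9 → L1 hit [D]
2: W B10 → L2 miss [D]
3: W B10 → L2 hit [D]
4: W B5 → L1 miss wb→B9 [D]
5: W B11 → L3 miss [D]
6: R B0 → L0 miss [-]
7: W B1 → L1 miss wb→B5 [D]
8: W B9 → L1 miss wb→B1 [D]
9: W B7 → L3 miss wb→B11 [D]
10: R B4 → L0 miss [-]
11: W B3 → L3 miss wb→B7 [D]
12: R B11 → L3 miss wb→B3 [-]
13: W B10 → L2 hit [D]
14: W B10 → L2 hit [D]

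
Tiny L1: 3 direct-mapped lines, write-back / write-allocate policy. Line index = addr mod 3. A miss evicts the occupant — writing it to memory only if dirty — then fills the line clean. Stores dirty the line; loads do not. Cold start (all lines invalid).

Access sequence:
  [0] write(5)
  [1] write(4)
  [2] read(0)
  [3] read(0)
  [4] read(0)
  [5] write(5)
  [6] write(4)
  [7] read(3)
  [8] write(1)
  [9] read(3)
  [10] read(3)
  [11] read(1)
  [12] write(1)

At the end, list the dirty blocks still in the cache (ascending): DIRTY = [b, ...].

DIRTY = [1, 5]

0: W B5 → L2 miss [D]
1: W B4 → L1 miss [D]
2: R B0 → L0 miss [-]
3: R B0 → L0 hit [-]
4: R B0 → L0 hit [-]
5: W B5 → L2 hit [D]
6: W B4 → L1 hit [D]
7: R B3 → L0 miss [-]
8: W B1 → L1 miss wb→B4 [D]
9: R B3 → L0 hit [-]
10: R B3 → L0 hit [-]
11: R B1 → L1 hit [D]
12: W B1 → L1 hit [D]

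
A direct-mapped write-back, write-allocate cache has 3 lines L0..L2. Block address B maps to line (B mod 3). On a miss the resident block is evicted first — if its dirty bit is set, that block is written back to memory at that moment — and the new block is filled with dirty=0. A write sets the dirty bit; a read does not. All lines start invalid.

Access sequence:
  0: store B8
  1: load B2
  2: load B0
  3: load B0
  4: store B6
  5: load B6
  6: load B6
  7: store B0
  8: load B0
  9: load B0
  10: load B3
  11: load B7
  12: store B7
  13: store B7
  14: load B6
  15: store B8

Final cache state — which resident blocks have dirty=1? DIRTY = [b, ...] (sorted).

0: W B8 -> L2 miss  d=D]
1: R B2 -> L2 miss wb->B8  d=-]
2: R B0 -> L0 miss  d=-]
3: R B0 -> L0 hit  d=-]
4: W B6 -> L0 miss  d=D]
5: R B6 -> L0 hit  d=D]
6: R B6 -> L0 hit  d=D]
7: W B0 -> L0 miss wb->B6  d=D]
8: R B0 -> L0 hit  d=D]
9: R B0 -> L0 hit  d=D]
10: R B3 -> L0 miss wb->B0  d=-]
11: R B7 -> L1 miss  d=-]
12: W B7 -> L1 hit  d=D]
13: W B7 -> L1 hit  d=D]
14: R B6 -> L0 miss  d=-]
15: W B8 -> L2 miss  d=D]

DIRTY = [7, 8]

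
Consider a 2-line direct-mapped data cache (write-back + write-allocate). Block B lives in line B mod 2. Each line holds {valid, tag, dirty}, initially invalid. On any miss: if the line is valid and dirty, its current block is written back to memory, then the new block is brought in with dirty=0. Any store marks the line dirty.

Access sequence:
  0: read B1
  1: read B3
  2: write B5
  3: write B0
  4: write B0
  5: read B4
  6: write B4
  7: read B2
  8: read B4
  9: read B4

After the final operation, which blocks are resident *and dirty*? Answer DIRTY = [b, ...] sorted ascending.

0: R B1 -> L1 miss  d=-]
1: R B3 -> L1 miss  d=-]
2: W B5 -> L1 miss  d=D]
3: W B0 -> L0 miss  d=D]
4: W B0 -> L0 hit  d=D]
5: R B4 -> L0 miss wb->B0  d=-]
6: W B4 -> L0 hit  d=D]
7: R B2 -> L0 miss wb->B4  d=-]
8: R B4 -> L0 miss  d=-]
9: R B4 -> L0 hit  d=-]

DIRTY = [5]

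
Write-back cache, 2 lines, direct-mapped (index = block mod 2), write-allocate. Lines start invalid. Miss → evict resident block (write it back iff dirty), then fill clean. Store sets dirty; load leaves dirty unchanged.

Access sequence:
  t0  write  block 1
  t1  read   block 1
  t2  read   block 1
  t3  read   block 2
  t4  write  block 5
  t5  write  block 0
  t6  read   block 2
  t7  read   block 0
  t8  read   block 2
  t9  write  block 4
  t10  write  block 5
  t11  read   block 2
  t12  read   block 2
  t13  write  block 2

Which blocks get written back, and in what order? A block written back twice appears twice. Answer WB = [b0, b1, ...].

0: W B1 -> L1 miss  d=D]
1: R B1 -> L1 hit  d=D]
2: R B1 -> L1 hit  d=D]
3: R B2 -> L0 miss  d=-]
4: W B5 -> L1 miss wb->B1  d=D]
5: W B0 -> L0 miss  d=D]
6: R B2 -> L0 miss wb->B0  d=-]
7: R B0 -> L0 miss  d=-]
8: R B2 -> L0 miss  d=-]
9: W B4 -> L0 miss  d=D]
10: W B5 -> L1 hit  d=D]
11: R B2 -> L0 miss wb->B4  d=-]
12: R B2 -> L0 hit  d=-]
13: W B2 -> L0 hit  d=D]

WB = [1, 0, 4]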